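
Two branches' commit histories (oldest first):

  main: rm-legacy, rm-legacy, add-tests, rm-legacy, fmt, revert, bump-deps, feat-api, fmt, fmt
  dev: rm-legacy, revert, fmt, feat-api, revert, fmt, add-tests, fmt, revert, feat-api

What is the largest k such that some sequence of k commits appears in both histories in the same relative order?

Pick rm-legacy at main[1]=dev[1]; then add-tests at main[3]=dev[7]; then fmt at main[5]=dev[8]; then revert at main[6]=dev[9]; then feat-api at main[8]=dev[10]; all 5 commits appear in both, in order, and the DP table's final entry dp[10][10] is also 5, so no common subsequence is longer.

5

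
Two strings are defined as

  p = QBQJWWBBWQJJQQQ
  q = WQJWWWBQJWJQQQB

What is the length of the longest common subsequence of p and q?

Pick Q at p[3]=q[2], J at p[4]=q[3], W at p[5]=q[5], W at p[6]=q[6], B at p[8]=q[7], Q at p[10]=q[8], J at p[11]=q[9], J at p[12]=q[11], Q at p[13]=q[12], Q at p[14]=q[13], Q at p[15]=q[14]; all 11 characters appear in both, in order. Since dp[15][15] = 11, nothing longer is possible.

11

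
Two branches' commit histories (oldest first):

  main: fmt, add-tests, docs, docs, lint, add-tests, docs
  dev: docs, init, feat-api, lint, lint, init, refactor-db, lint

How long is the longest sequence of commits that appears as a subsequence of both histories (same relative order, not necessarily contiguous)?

Pick docs at main[3]=dev[1] → lint at main[5]=dev[8]; all 2 commits appear in both, in order, and the DP table's final entry dp[7][8] is also 2, so no common subsequence is longer.

2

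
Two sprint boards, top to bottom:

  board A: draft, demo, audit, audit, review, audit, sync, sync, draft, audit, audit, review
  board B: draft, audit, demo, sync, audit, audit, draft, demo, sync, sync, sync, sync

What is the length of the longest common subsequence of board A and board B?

6

One common subsequence of length 6: draft (board A #1, board B #1), demo (board A #2, board B #3), audit (board A #3, board B #5), audit (board A #4, board B #6), sync (board A #7, board B #11), sync (board A #8, board B #12), and the DP table's final entry dp[12][12] is also 6, so no common subsequence is longer.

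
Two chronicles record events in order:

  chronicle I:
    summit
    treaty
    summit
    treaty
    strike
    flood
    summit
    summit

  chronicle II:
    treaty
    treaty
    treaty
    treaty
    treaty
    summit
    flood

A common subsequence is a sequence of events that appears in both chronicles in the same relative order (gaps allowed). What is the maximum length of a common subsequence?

3

One common subsequence of length 3: treaty at chronicle I[2]=chronicle II[5] → summit at chronicle I[3]=chronicle II[6] → flood at chronicle I[6]=chronicle II[7]. Since dp[8][7] = 3, nothing longer is possible.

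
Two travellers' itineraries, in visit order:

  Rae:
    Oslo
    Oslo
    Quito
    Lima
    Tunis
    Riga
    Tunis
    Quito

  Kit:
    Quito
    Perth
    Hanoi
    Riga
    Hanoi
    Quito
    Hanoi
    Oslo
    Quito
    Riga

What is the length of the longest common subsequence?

3

One common subsequence of length 3: Oslo at Rae[2]=Kit[8]; then Quito at Rae[3]=Kit[9]; then Riga at Rae[6]=Kit[10]. Since dp[8][10] = 3, nothing longer is possible.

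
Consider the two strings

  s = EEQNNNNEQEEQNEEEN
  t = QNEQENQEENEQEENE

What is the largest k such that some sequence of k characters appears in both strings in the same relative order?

11

Taking E (s #1, t #3), E (s #2, t #5), N (s #7, t #6), Q (s #9, t #7), E (s #10, t #8), E (s #11, t #9), N (s #13, t #10), E (s #14, t #11), E (s #15, t #13), E (s #16, t #14), N (s #17, t #15) gives a common subsequence of length 11. dp[17][16] = 11 confirms this is the maximum.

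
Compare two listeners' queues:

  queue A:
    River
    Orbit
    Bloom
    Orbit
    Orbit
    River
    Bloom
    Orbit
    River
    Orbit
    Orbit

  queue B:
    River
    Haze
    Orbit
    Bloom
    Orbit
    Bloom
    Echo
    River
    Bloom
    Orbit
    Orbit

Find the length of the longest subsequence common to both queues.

8

Match River at queue A[1]=queue B[1]; then Orbit at queue A[2]=queue B[3]; then Bloom at queue A[3]=queue B[4]; then Orbit at queue A[4]=queue B[5]; then River at queue A[6]=queue B[8]; then Bloom at queue A[7]=queue B[9]; then Orbit at queue A[10]=queue B[10]; then Orbit at queue A[11]=queue B[11] — 8 songs in the same relative order in both, and the DP table's final entry dp[11][11] is also 8, so no common subsequence is longer.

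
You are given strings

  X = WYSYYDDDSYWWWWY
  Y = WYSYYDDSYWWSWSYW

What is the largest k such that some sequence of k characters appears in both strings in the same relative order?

Taking W [1,1]; then Y [2,2]; then S [3,3]; then Y [4,4]; then Y [5,5]; then D [7,6]; then D [8,7]; then S [9,8]; then Y [10,9]; then W [11,10]; then W [12,11]; then W [13,13]; then W [14,16] gives a common subsequence of length 13, and the DP table's final entry dp[15][16] is also 13, so no common subsequence is longer.

13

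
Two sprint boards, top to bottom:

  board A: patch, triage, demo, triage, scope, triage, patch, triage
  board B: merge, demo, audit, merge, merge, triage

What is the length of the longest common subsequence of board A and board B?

Pick demo (board A #3, board B #2), then triage (board A #8, board B #6); all 2 tasks appear in both, in order, and the DP table's final entry dp[8][6] is also 2, so no common subsequence is longer.

2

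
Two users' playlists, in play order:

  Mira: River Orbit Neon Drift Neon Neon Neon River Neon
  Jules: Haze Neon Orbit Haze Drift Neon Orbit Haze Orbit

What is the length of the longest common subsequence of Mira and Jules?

Pick Orbit [2,3]; then Drift [4,5]; then Neon [5,6]; all 3 songs appear in both, in order. The LCS DP gives dp[9][9] = 3, so this is optimal.

3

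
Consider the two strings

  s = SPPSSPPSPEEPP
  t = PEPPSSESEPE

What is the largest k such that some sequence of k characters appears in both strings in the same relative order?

One common subsequence of length 7: P [2,3], P [3,4], S [4,5], S [5,6], S [8,8], P [9,10], E [11,11]. The LCS DP gives dp[13][11] = 7, so this is optimal.

7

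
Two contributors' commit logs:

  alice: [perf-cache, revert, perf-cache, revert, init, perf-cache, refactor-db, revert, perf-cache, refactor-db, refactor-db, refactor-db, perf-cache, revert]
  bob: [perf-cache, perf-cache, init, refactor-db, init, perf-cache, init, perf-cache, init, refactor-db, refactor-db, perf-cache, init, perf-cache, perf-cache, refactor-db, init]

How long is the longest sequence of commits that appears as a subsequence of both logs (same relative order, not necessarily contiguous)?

Pick perf-cache [1,1], perf-cache [3,2], init [5,5], perf-cache [6,6], perf-cache [9,8], refactor-db [10,10], refactor-db [11,11], refactor-db [12,16]; all 8 commits appear in both, in order. Since dp[14][17] = 8, nothing longer is possible.

8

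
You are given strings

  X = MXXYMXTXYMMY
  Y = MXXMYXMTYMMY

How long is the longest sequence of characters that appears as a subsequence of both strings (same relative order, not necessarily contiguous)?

Taking M [1,1] → X [2,2] → X [3,3] → Y [4,5] → M [5,7] → T [7,8] → Y [9,9] → M [10,10] → M [11,11] → Y [12,12] gives a common subsequence of length 10. dp[12][12] = 10 confirms this is the maximum.

10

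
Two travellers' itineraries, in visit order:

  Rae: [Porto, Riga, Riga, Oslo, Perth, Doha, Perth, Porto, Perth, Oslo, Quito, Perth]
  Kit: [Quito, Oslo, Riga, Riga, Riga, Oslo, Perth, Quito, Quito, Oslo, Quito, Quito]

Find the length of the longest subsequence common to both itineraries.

One common subsequence of length 6: Riga [2,4]; then Riga [3,5]; then Oslo [4,6]; then Perth [5,7]; then Oslo [10,10]; then Quito [11,12]. Since dp[12][12] = 6, nothing longer is possible.

6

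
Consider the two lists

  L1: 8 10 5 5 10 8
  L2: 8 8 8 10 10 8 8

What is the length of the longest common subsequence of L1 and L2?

4

Pick 8 (L1 #1, L2 #3), 10 (L1 #2, L2 #4), 10 (L1 #5, L2 #5), 8 (L1 #6, L2 #7); all 4 values appear in both, in order, and the DP table's final entry dp[6][7] is also 4, so no common subsequence is longer.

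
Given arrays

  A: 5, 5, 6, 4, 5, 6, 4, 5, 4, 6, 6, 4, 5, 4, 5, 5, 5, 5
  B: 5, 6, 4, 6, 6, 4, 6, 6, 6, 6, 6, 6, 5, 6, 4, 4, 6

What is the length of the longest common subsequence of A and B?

9

Match 5 at A[2]=B[1], then 6 at A[3]=B[2], then 4 at A[4]=B[3], then 6 at A[6]=B[5], then 4 at A[7]=B[6], then 5 at A[8]=B[13], then 6 at A[11]=B[14], then 4 at A[12]=B[15], then 4 at A[14]=B[16] — 9 values in the same relative order in both. dp[18][17] = 9 confirms this is the maximum.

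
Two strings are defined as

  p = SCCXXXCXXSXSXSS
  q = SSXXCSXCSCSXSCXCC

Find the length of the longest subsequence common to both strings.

9

Match S at p[1]=q[2], then X at p[4]=q[3], then X at p[5]=q[4], then X at p[6]=q[7], then C at p[7]=q[10], then S at p[10]=q[11], then X at p[11]=q[12], then S at p[12]=q[13], then X at p[13]=q[15] — 9 characters in the same relative order in both. Since dp[15][17] = 9, nothing longer is possible.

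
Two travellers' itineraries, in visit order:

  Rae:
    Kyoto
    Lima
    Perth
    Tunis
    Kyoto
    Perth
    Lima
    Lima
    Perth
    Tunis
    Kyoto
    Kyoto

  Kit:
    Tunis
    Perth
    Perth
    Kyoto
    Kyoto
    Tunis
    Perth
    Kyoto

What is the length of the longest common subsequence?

5

Taking Tunis [4,1]; then Perth [6,2]; then Perth [9,3]; then Tunis [10,6]; then Kyoto [12,8] gives a common subsequence of length 5, and the DP table's final entry dp[12][8] is also 5, so no common subsequence is longer.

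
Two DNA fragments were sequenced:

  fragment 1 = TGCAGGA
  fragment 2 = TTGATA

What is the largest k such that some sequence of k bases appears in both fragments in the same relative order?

Taking T (fragment 1 #1, fragment 2 #2), then G (fragment 1 #2, fragment 2 #3), then A (fragment 1 #4, fragment 2 #4), then A (fragment 1 #7, fragment 2 #6) gives a common subsequence of length 4. Since dp[7][6] = 4, nothing longer is possible.

4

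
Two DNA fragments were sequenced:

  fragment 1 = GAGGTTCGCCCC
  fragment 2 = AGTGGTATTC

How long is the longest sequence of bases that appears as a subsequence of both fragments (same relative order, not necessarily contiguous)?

One common subsequence of length 6: G [1,2], G [3,4], G [4,5], T [5,8], T [6,9], C [12,10]. dp[12][10] = 6 confirms this is the maximum.

6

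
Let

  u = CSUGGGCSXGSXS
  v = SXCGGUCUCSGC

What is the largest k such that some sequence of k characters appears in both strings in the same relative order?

One common subsequence of length 6: C [1,3]; then G [4,4]; then G [5,5]; then C [7,9]; then S [8,10]; then G [10,11]. Since dp[13][12] = 6, nothing longer is possible.

6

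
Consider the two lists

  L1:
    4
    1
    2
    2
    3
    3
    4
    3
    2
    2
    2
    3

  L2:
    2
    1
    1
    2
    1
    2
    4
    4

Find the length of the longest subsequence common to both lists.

Let dp[i][j] be the LCS length of the first i values of L1 and the first j values of L2. dp[i][j] = dp[i-1][j-1]+1 when the i-th and j-th values match, else max(dp[i-1][j], dp[i][j-1]).
    ·  2  1  1  2  1  2  4  4
 ·  0  0  0  0  0  0  0  0  0
 4  0  0  0  0  0  0  0  1  1
 1  0  0  1  1  1  1  1  1  1
 2  0  1  1  1  2  2  2  2  2
 2  0  1  1  1  2  2  3  3  3
 3  0  1  1  1  2  2  3  3  3
 3  0  1  1  1  2  2  3  3  3
 4  0  1  1  1  2  2  3  4  4
 3  0  1  1  1  2  2  3  4  4
 2  0  1  1  1  2  2  3  4  4
 2  0  1  1  1  2  2  3  4  4
 2  0  1  1  1  2  2  3  4  4
 3  0  1  1  1  2  2  3  4  4
dp[12][8] = 4. One LCS (by backtracking along matches): 1, 2, 2, 4.

4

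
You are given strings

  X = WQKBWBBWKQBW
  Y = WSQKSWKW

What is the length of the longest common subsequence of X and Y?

Pick W (X #1, Y #1), then Q (X #2, Y #3), then K (X #3, Y #4), then W (X #8, Y #6), then K (X #9, Y #7), then W (X #12, Y #8); all 6 characters appear in both, in order. The LCS DP gives dp[12][8] = 6, so this is optimal.

6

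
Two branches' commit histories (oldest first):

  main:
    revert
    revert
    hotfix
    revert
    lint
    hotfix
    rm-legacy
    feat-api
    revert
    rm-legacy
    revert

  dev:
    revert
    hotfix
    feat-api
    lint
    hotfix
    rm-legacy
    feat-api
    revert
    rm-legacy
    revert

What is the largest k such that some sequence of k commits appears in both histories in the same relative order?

Taking revert (main #2, dev #1), then hotfix (main #3, dev #2), then lint (main #5, dev #4), then hotfix (main #6, dev #5), then rm-legacy (main #7, dev #6), then feat-api (main #8, dev #7), then revert (main #9, dev #8), then rm-legacy (main #10, dev #9), then revert (main #11, dev #10) gives a common subsequence of length 9. Since dp[11][10] = 9, nothing longer is possible.

9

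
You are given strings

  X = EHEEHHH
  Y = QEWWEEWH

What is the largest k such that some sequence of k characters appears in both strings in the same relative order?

Let dp[i][j] be the LCS length of the first i characters of X and the first j characters of Y. dp[i][j] = dp[i-1][j-1]+1 when the i-th and j-th characters match, else max(dp[i-1][j], dp[i][j-1]).
    ·  Q  E  W  W  E  E  W  H
 ·  0  0  0  0  0  0  0  0  0
 E  0  0  1  1  1  1  1  1  1
 H  0  0  1  1  1  1  1  1  2
 E  0  0  1  1  1  2  2  2  2
 E  0  0  1  1  1  2  3  3  3
 H  0  0  1  1  1  2  3  3  4
 H  0  0  1  1  1  2  3  3  4
 H  0  0  1  1  1  2  3  3  4
dp[7][8] = 4. One LCS (by backtracking along matches): EEEH.

4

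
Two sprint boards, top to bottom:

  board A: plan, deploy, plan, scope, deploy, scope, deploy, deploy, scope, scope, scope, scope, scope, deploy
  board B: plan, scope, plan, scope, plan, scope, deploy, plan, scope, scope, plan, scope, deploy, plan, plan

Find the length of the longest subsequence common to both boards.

9

Pick plan (board A #1, board B #1) → plan (board A #3, board B #3) → scope (board A #4, board B #4) → scope (board A #6, board B #6) → deploy (board A #7, board B #7) → scope (board A #9, board B #9) → scope (board A #10, board B #10) → scope (board A #13, board B #12) → deploy (board A #14, board B #13); all 9 tasks appear in both, in order. Since dp[14][15] = 9, nothing longer is possible.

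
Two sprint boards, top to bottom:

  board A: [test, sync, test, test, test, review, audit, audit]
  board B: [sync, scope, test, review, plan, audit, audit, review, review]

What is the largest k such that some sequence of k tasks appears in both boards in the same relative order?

Taking sync (board A #2, board B #1), then test (board A #5, board B #3), then review (board A #6, board B #4), then audit (board A #7, board B #6), then audit (board A #8, board B #7) gives a common subsequence of length 5, and the DP table's final entry dp[8][9] is also 5, so no common subsequence is longer.

5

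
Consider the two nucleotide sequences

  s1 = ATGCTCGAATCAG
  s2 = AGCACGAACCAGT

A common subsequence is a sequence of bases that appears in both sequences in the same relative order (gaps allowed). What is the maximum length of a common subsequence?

One common subsequence of length 10: A (s1 #1, s2 #1); then G (s1 #3, s2 #2); then C (s1 #4, s2 #3); then C (s1 #6, s2 #5); then G (s1 #7, s2 #6); then A (s1 #8, s2 #7); then A (s1 #9, s2 #8); then C (s1 #11, s2 #10); then A (s1 #12, s2 #11); then G (s1 #13, s2 #12). The LCS DP gives dp[13][13] = 10, so this is optimal.

10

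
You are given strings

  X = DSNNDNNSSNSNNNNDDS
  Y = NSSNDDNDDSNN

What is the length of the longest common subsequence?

8

Pick N at X[7]=Y[1], then S at X[8]=Y[2], then S at X[9]=Y[3], then N at X[10]=Y[4], then N at X[15]=Y[7], then D at X[16]=Y[8], then D at X[17]=Y[9], then S at X[18]=Y[10]; all 8 characters appear in both, in order. dp[18][12] = 8 confirms this is the maximum.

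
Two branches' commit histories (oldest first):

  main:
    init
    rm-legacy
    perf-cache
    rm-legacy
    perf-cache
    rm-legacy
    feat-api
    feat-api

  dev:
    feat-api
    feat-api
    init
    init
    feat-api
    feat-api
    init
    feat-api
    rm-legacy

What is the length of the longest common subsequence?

3

Pick init at main[1]=dev[4], feat-api at main[7]=dev[6], feat-api at main[8]=dev[8]; all 3 commits appear in both, in order, and the DP table's final entry dp[8][9] is also 3, so no common subsequence is longer.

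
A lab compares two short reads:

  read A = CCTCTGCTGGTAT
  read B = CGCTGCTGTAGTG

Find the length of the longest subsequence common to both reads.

One common subsequence of length 10: C [1,1], C [4,3], T [5,4], G [6,5], C [7,6], T [8,7], G [10,8], T [11,9], A [12,10], T [13,12]. The LCS DP gives dp[13][13] = 10, so this is optimal.

10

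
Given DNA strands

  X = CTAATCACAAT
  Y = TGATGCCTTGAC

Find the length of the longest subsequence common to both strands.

Let dp[i][j] be the LCS length of the first i bases of X and the first j bases of Y. dp[i][j] = dp[i-1][j-1]+1 when the i-th and j-th bases match, else max(dp[i-1][j], dp[i][j-1]).
    ·  T  G  A  T  G  C  C  T  T  G  A  C
 ·  0  0  0  0  0  0  0  0  0  0  0  0  0
 C  0  0  0  0  0  0  1  1  1  1  1  1  1
 T  0  1  1  1  1  1  1  1  2  2  2  2  2
 A  0  1  1  2  2  2  2  2  2  2  2  3  3
 A  0  1  1  2  2  2  2  2  2  2  2  3  3
 T  0  1  1  2  3  3  3  3  3  3  3  3  3
 C  0  1  1  2  3  3  4  4  4  4  4  4  4
 A  0  1  1  2  3  3  4  4  4  4  4  5  5
 C  0  1  1  2  3  3  4  5  5  5  5  5  6
 A  0  1  1  2  3  3  4  5  5  5  5  6  6
 A  0  1  1  2  3  3  4  5  5  5  5  6  6
 T  0  1  1  2  3  3  4  5  6  6  6  6  6
dp[11][12] = 6. One LCS (by backtracking along matches): TATCAC.

6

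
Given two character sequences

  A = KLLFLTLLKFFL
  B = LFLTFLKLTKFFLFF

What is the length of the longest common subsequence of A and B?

10

Taking L at A[3]=B[1], F at A[4]=B[2], L at A[5]=B[3], T at A[6]=B[4], L at A[7]=B[6], L at A[8]=B[8], K at A[9]=B[10], F at A[10]=B[11], F at A[11]=B[12], L at A[12]=B[13] gives a common subsequence of length 10. dp[12][15] = 10 confirms this is the maximum.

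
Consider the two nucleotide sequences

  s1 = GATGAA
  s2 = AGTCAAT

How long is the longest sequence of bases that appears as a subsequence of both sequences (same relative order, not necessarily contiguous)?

Let dp[i][j] be the LCS length of the first i bases of s1 and the first j bases of s2. dp[i][j] = dp[i-1][j-1]+1 when the i-th and j-th bases match, else max(dp[i-1][j], dp[i][j-1]).
    ·  A  G  T  C  A  A  T
 ·  0  0  0  0  0  0  0  0
 G  0  0  1  1  1  1  1  1
 A  0  1  1  1  1  2  2  2
 T  0  1  1  2  2  2  2  3
 G  0  1  2  2  2  2  2  3
 A  0  1  2  2  2  3  3  3
 A  0  1  2  2  2  3  4  4
dp[6][7] = 4. One LCS (by backtracking along matches): GTAA.

4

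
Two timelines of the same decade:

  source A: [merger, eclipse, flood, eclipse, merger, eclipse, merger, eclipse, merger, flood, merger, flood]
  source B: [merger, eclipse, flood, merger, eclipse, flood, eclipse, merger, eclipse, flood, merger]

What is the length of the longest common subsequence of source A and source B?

9

Taking merger (source A #1, source B #1) → eclipse (source A #2, source B #2) → flood (source A #3, source B #3) → eclipse (source A #4, source B #5) → eclipse (source A #6, source B #7) → merger (source A #7, source B #8) → eclipse (source A #8, source B #9) → flood (source A #10, source B #10) → merger (source A #11, source B #11) gives a common subsequence of length 9. Since dp[12][11] = 9, nothing longer is possible.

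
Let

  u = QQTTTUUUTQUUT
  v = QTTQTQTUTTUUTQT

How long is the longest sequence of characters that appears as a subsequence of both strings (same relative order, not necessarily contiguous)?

Match Q at u[1]=v[4]; then Q at u[2]=v[6]; then T at u[3]=v[7]; then T at u[4]=v[9]; then T at u[5]=v[10]; then U at u[7]=v[11]; then U at u[8]=v[12]; then T at u[9]=v[13]; then Q at u[10]=v[14]; then T at u[13]=v[15] — 10 characters in the same relative order in both. The LCS DP gives dp[13][15] = 10, so this is optimal.

10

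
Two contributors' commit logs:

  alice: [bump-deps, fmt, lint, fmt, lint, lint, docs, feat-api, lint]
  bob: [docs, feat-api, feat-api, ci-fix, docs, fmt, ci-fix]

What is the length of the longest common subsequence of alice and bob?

2

Pick docs (alice #7, bob #1), then feat-api (alice #8, bob #3); all 2 commits appear in both, in order. The LCS DP gives dp[9][7] = 2, so this is optimal.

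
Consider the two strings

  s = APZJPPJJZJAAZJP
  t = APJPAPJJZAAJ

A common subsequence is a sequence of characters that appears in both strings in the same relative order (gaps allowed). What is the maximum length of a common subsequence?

Match A at s[1]=t[1], P at s[2]=t[2], J at s[4]=t[3], P at s[5]=t[4], P at s[6]=t[6], J at s[7]=t[7], J at s[8]=t[8], Z at s[9]=t[9], A at s[11]=t[10], A at s[12]=t[11], J at s[14]=t[12] — 11 characters in the same relative order in both. Since dp[15][12] = 11, nothing longer is possible.

11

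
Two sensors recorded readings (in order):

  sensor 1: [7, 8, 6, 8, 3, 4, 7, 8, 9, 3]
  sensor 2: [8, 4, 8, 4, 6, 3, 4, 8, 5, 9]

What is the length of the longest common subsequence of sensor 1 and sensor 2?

Let dp[i][j] be the LCS length of the first i values of sensor 1 and the first j values of sensor 2. dp[i][j] = dp[i-1][j-1]+1 when the i-th and j-th values match, else max(dp[i-1][j], dp[i][j-1]).
    ·  8  4  8  4  6  3  4  8  5  9
 ·  0  0  0  0  0  0  0  0  0  0  0
 7  0  0  0  0  0  0  0  0  0  0  0
 8  0  1  1  1  1  1  1  1  1  1  1
 6  0  1  1  1  1  2  2  2  2  2  2
 8  0  1  1  2  2  2  2  2  3  3  3
 3  0  1  1  2  2  2  3  3  3  3  3
 4  0  1  2  2  3  3  3  4  4  4  4
 7  0  1  2  2  3  3  3  4  4  4  4
 8  0  1  2  3  3  3  3  4  5  5  5
 9  0  1  2  3  3  3  3  4  5  5  6
 3  0  1  2  3  3  3  4  4  5  5  6
dp[10][10] = 6. One LCS (by backtracking along matches): 8, 6, 3, 4, 8, 9.

6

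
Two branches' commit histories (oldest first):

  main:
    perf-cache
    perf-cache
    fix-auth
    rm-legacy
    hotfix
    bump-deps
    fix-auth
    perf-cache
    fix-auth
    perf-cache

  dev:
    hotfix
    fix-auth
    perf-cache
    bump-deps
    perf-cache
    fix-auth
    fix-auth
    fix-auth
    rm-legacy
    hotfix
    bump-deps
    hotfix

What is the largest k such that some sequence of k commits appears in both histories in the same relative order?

6

Match perf-cache [1,3], perf-cache [2,5], fix-auth [3,8], rm-legacy [4,9], hotfix [5,10], bump-deps [6,11] — 6 commits in the same relative order in both, and the DP table's final entry dp[10][12] is also 6, so no common subsequence is longer.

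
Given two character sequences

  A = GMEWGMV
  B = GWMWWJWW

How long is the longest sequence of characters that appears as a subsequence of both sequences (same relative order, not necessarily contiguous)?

One common subsequence of length 3: G at A[1]=B[1]; then M at A[2]=B[3]; then W at A[4]=B[8]. The LCS DP gives dp[7][8] = 3, so this is optimal.

3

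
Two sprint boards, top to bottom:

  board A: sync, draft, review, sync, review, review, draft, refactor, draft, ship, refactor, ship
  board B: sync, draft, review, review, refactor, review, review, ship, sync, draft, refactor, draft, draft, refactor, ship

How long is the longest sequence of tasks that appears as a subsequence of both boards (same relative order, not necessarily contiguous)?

One common subsequence of length 10: sync at board A[1]=board B[1], then draft at board A[2]=board B[2], then review at board A[3]=board B[4], then review at board A[5]=board B[6], then review at board A[6]=board B[7], then draft at board A[7]=board B[10], then refactor at board A[8]=board B[11], then draft at board A[9]=board B[13], then refactor at board A[11]=board B[14], then ship at board A[12]=board B[15], and the DP table's final entry dp[12][15] is also 10, so no common subsequence is longer.

10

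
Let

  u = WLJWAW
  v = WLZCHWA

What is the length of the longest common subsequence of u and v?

4

Match W (u #1, v #1) → L (u #2, v #2) → W (u #4, v #6) → A (u #5, v #7) — 4 characters in the same relative order in both. The LCS DP gives dp[6][7] = 4, so this is optimal.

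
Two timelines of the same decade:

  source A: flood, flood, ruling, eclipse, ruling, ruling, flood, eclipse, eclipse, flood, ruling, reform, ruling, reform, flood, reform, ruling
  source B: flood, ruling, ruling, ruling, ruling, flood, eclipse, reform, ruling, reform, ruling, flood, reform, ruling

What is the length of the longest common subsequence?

12

Pick flood [1,1], ruling [3,3], ruling [5,4], ruling [6,5], flood [7,6], eclipse [8,7], ruling [11,9], reform [12,10], ruling [13,11], flood [15,12], reform [16,13], ruling [17,14]; all 12 events appear in both, in order. Since dp[17][14] = 12, nothing longer is possible.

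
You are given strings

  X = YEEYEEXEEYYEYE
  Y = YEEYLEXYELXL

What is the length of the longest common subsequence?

Taking Y at X[1]=Y[1], E at X[2]=Y[2], E at X[3]=Y[3], Y at X[4]=Y[4], E at X[6]=Y[6], X at X[7]=Y[7], Y at X[11]=Y[8], E at X[12]=Y[9] gives a common subsequence of length 8, and the DP table's final entry dp[14][12] is also 8, so no common subsequence is longer.

8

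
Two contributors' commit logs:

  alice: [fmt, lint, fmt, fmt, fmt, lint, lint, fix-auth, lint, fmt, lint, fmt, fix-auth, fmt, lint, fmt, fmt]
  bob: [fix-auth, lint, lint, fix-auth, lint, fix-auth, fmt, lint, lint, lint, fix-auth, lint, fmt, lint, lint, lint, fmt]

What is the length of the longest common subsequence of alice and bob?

10

Taking fmt [1,7] → lint [2,8] → lint [6,9] → lint [7,10] → fix-auth [8,11] → lint [9,12] → fmt [10,13] → lint [11,15] → lint [15,16] → fmt [17,17] gives a common subsequence of length 10. Since dp[17][17] = 10, nothing longer is possible.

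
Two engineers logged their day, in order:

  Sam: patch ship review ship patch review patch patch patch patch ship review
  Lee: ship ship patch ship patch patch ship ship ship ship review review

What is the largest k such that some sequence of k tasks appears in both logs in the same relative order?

7

One common subsequence of length 7: ship (Sam #2, Lee #1); then ship (Sam #4, Lee #2); then patch (Sam #5, Lee #3); then patch (Sam #7, Lee #5); then patch (Sam #8, Lee #6); then ship (Sam #11, Lee #10); then review (Sam #12, Lee #12). Since dp[12][12] = 7, nothing longer is possible.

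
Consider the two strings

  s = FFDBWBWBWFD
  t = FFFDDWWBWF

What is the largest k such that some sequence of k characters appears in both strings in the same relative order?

8

Pick F at s[1]=t[2]; then F at s[2]=t[3]; then D at s[3]=t[5]; then W at s[5]=t[6]; then W at s[7]=t[7]; then B at s[8]=t[8]; then W at s[9]=t[9]; then F at s[10]=t[10]; all 8 characters appear in both, in order. dp[11][10] = 8 confirms this is the maximum.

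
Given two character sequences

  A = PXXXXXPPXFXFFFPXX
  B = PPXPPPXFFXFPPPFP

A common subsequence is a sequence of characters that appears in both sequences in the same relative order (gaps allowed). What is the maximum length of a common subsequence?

10

Match P [1,2], X [2,3], P [7,5], P [8,6], X [9,7], F [10,9], X [11,10], F [12,11], F [14,15], P [15,16] — 10 characters in the same relative order in both. dp[17][16] = 10 confirms this is the maximum.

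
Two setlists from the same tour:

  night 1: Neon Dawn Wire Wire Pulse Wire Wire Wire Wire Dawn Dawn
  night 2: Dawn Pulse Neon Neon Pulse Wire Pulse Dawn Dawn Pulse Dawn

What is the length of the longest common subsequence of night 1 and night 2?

5

Pick Neon [1,4], Wire [4,6], Pulse [5,7], Dawn [10,9], Dawn [11,11]; all 5 songs appear in both, in order, and the DP table's final entry dp[11][11] is also 5, so no common subsequence is longer.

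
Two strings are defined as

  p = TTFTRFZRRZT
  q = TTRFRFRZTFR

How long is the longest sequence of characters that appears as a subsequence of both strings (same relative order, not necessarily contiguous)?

Taking T [1,1], T [2,2], F [3,4], R [5,5], F [6,6], R [9,7], Z [10,8], T [11,9] gives a common subsequence of length 8. The LCS DP gives dp[11][11] = 8, so this is optimal.

8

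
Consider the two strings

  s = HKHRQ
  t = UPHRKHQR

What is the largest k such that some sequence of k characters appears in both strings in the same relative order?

4

Let dp[i][j] be the LCS length of the first i characters of s and the first j characters of t. dp[i][j] = dp[i-1][j-1]+1 when the i-th and j-th characters match, else max(dp[i-1][j], dp[i][j-1]).
    ·  U  P  H  R  K  H  Q  R
 ·  0  0  0  0  0  0  0  0  0
 H  0  0  0  1  1  1  1  1  1
 K  0  0  0  1  1  2  2  2  2
 H  0  0  0  1  1  2  3  3  3
 R  0  0  0  1  2  2  3  3  4
 Q  0  0  0  1  2  2  3  4  4
dp[5][8] = 4. One LCS (by backtracking along matches): HKHR.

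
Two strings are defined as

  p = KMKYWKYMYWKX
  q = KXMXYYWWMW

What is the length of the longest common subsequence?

6

One common subsequence of length 6: K at p[1]=q[1]; then M at p[2]=q[3]; then Y at p[4]=q[6]; then W at p[5]=q[8]; then M at p[8]=q[9]; then W at p[10]=q[10], and the DP table's final entry dp[12][10] is also 6, so no common subsequence is longer.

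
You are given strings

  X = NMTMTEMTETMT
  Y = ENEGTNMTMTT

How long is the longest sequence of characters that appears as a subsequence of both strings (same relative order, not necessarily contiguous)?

Let dp[i][j] be the LCS length of the first i characters of X and the first j characters of Y. dp[i][j] = dp[i-1][j-1]+1 when the i-th and j-th characters match, else max(dp[i-1][j], dp[i][j-1]).
    ·  E  N  E  G  T  N  M  T  M  T  T
 ·  0  0  0  0  0  0  0  0  0  0  0  0
 N  0  0  1  1  1  1  1  1  1  1  1  1
 M  0  0  1  1  1  1  1  2  2  2  2  2
 T  0  0  1  1  1  2  2  2  3  3  3  3
 M  0  0  1  1  1  2  2  3  3  4  4  4
 T  0  0  1  1  1  2  2  3  4  4  5  5
 E  0  1  1  2  2  2  2  3  4  4  5  5
 M  0  1  1  2  2  2  2  3  4  5  5  5
 T  0  1  1  2  2  3  3  3  4  5  6  6
 E  0  1  1  2  2  3  3  3  4  5  6  6
 T  0  1  1  2  2  3  3  3  4  5  6  7
 M  0  1  1  2  2  3  3  4  4  5  6  7
 T  0  1  1  2  2  3  3  4  5  5  6  7
dp[12][11] = 7. One LCS (by backtracking along matches): NTMTMTT.

7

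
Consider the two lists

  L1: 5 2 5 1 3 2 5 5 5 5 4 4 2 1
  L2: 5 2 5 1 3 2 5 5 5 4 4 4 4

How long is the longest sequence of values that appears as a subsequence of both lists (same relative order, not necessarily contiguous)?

Match 5 at L1[1]=L2[1], 2 at L1[2]=L2[2], 5 at L1[3]=L2[3], 1 at L1[4]=L2[4], 3 at L1[5]=L2[5], 2 at L1[6]=L2[6], 5 at L1[7]=L2[7], 5 at L1[8]=L2[8], 5 at L1[9]=L2[9], 4 at L1[11]=L2[12], 4 at L1[12]=L2[13] — 11 values in the same relative order in both, and the DP table's final entry dp[14][13] is also 11, so no common subsequence is longer.

11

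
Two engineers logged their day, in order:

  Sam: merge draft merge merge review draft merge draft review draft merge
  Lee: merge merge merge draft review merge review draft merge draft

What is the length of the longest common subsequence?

8

One common subsequence of length 8: merge at Sam[1]=Lee[1] → merge at Sam[3]=Lee[2] → merge at Sam[4]=Lee[3] → review at Sam[5]=Lee[5] → merge at Sam[7]=Lee[6] → review at Sam[9]=Lee[7] → draft at Sam[10]=Lee[8] → merge at Sam[11]=Lee[9], and the DP table's final entry dp[11][10] is also 8, so no common subsequence is longer.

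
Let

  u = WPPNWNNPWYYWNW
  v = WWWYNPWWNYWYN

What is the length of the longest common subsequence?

One common subsequence of length 8: W (u #1, v #2); then W (u #5, v #3); then N (u #7, v #5); then P (u #8, v #6); then W (u #9, v #8); then Y (u #10, v #10); then Y (u #11, v #12); then N (u #13, v #13), and the DP table's final entry dp[14][13] is also 8, so no common subsequence is longer.

8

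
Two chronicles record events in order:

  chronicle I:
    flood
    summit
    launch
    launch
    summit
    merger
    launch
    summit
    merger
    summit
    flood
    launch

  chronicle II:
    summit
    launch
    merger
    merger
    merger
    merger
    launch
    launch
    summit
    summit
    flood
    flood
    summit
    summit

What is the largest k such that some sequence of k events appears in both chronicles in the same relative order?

7

Taking summit at chronicle I[2]=chronicle II[1], launch at chronicle I[3]=chronicle II[2], launch at chronicle I[4]=chronicle II[7], launch at chronicle I[7]=chronicle II[8], summit at chronicle I[8]=chronicle II[9], summit at chronicle I[10]=chronicle II[10], flood at chronicle I[11]=chronicle II[12] gives a common subsequence of length 7. The LCS DP gives dp[12][14] = 7, so this is optimal.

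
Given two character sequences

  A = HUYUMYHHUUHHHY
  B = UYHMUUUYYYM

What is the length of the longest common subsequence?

Match U (A #2, B #1), Y (A #3, B #2), U (A #4, B #5), U (A #9, B #6), U (A #10, B #7), Y (A #14, B #10) — 6 characters in the same relative order in both. The LCS DP gives dp[14][11] = 6, so this is optimal.

6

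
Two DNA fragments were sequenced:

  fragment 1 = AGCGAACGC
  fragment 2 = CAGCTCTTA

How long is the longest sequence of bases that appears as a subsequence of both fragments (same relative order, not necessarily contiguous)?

Pick A at fragment 1[1]=fragment 2[2]; then G at fragment 1[2]=fragment 2[3]; then C at fragment 1[3]=fragment 2[6]; then A at fragment 1[6]=fragment 2[9]; all 4 bases appear in both, in order. dp[9][9] = 4 confirms this is the maximum.

4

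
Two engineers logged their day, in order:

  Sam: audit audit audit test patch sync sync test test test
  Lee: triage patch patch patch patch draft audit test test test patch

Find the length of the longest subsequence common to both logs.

One common subsequence of length 4: audit [3,7]; then test [4,8]; then test [8,9]; then test [9,10]. Since dp[10][11] = 4, nothing longer is possible.

4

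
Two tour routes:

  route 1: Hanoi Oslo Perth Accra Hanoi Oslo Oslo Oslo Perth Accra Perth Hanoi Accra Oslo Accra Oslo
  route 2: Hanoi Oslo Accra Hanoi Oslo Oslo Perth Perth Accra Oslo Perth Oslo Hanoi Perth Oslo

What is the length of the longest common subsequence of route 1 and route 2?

Pick Hanoi [1,1], Oslo [2,2], Accra [4,3], Hanoi [5,4], Oslo [6,5], Oslo [7,6], Perth [9,8], Accra [10,9], Perth [11,11], Hanoi [12,13], Oslo [16,15]; all 11 stops appear in both, in order. The LCS DP gives dp[16][15] = 11, so this is optimal.

11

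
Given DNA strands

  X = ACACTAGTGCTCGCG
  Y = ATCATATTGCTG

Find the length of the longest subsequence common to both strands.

10

Taking A [1,1]; then C [2,3]; then A [3,4]; then T [5,5]; then A [6,6]; then T [8,8]; then G [9,9]; then C [10,10]; then T [11,11]; then G [15,12] gives a common subsequence of length 10. Since dp[15][12] = 10, nothing longer is possible.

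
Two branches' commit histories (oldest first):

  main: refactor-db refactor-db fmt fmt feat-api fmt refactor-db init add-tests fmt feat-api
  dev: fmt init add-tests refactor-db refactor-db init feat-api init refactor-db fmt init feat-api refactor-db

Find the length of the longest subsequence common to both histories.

Match refactor-db (main #1, dev #4) → refactor-db (main #2, dev #5) → feat-api (main #5, dev #7) → fmt (main #6, dev #10) → init (main #8, dev #11) → feat-api (main #11, dev #12) — 6 commits in the same relative order in both. Since dp[11][13] = 6, nothing longer is possible.

6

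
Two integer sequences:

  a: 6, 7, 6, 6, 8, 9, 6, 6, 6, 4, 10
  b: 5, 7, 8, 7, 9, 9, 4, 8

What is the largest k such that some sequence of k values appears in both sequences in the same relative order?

4

Let dp[i][j] be the LCS length of the first i values of a and the first j values of b. dp[i][j] = dp[i-1][j-1]+1 when the i-th and j-th values match, else max(dp[i-1][j], dp[i][j-1]).
    ·  5  7  8  7  9  9  4  8
 ·  0  0  0  0  0  0  0  0  0
 6  0  0  0  0  0  0  0  0  0
 7  0  0  1  1  1  1  1  1  1
 6  0  0  1  1  1  1  1  1  1
 6  0  0  1  1  1  1  1  1  1
 8  0  0  1  2  2  2  2  2  2
 9  0  0  1  2  2  3  3  3  3
 6  0  0  1  2  2  3  3  3  3
 6  0  0  1  2  2  3  3  3  3
 6  0  0  1  2  2  3  3  3  3
 4  0  0  1  2  2  3  3  4  4
10  0  0  1  2  2  3  3  4  4
dp[11][8] = 4. One LCS (by backtracking along matches): 7, 8, 9, 4.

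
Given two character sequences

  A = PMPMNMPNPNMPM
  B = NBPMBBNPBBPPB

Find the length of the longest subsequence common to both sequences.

6

Taking P [1,3], then M [2,4], then N [5,7], then P [7,8], then P [9,11], then P [12,12] gives a common subsequence of length 6. dp[13][13] = 6 confirms this is the maximum.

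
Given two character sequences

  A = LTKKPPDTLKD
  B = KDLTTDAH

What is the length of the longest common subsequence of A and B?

Let dp[i][j] be the LCS length of the first i characters of A and the first j characters of B. dp[i][j] = dp[i-1][j-1]+1 when the i-th and j-th characters match, else max(dp[i-1][j], dp[i][j-1]).
    ·  K  D  L  T  T  D  A  H
 ·  0  0  0  0  0  0  0  0  0
 L  0  0  0  1  1  1  1  1  1
 T  0  0  0  1  2  2  2  2  2
 K  0  1  1  1  2  2  2  2  2
 K  0  1  1  1  2  2  2  2  2
 P  0  1  1  1  2  2  2  2  2
 P  0  1  1  1  2  2  2  2  2
 D  0  1  2  2  2  2  3  3  3
 T  0  1  2  2  3  3  3  3  3
 L  0  1  2  3  3  3  3  3  3
 K  0  1  2  3  3  3  3  3  3
 D  0  1  2  3  3  3  4  4  4
dp[11][8] = 4. One LCS (by backtracking along matches): LTTD.

4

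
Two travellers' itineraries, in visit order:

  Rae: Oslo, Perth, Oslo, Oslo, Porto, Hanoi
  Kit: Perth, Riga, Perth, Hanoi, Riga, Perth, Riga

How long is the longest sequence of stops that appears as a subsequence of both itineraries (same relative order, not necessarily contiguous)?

2

Pick Perth [2,3]; then Hanoi [6,4]; all 2 stops appear in both, in order, and the DP table's final entry dp[6][7] is also 2, so no common subsequence is longer.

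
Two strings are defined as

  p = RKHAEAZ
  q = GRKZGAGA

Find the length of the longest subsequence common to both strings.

Taking R [1,2], then K [2,3], then A [4,6], then A [6,8] gives a common subsequence of length 4. The LCS DP gives dp[7][8] = 4, so this is optimal.

4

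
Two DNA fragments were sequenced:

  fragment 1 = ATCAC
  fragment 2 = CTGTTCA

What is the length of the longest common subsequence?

Let dp[i][j] be the LCS length of the first i bases of fragment 1 and the first j bases of fragment 2. dp[i][j] = dp[i-1][j-1]+1 when the i-th and j-th bases match, else max(dp[i-1][j], dp[i][j-1]).
    ·  C  T  G  T  T  C  A
 ·  0  0  0  0  0  0  0  0
 A  0  0  0  0  0  0  0  1
 T  0  0  1  1  1  1  1  1
 C  0  1  1  1  1  1  2  2
 A  0  1  1  1  1  1  2  3
 C  0  1  1  1  1  1  2  3
dp[5][7] = 3. One LCS (by backtracking along matches): TCA.

3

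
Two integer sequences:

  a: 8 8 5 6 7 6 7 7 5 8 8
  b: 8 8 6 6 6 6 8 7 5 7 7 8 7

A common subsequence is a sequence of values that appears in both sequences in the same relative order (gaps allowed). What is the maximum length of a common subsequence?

Pick 8 at a[1]=b[1] → 8 at a[2]=b[2] → 6 at a[4]=b[6] → 7 at a[5]=b[8] → 7 at a[7]=b[10] → 7 at a[8]=b[11] → 8 at a[10]=b[12]; all 7 values appear in both, in order, and the DP table's final entry dp[11][13] is also 7, so no common subsequence is longer.

7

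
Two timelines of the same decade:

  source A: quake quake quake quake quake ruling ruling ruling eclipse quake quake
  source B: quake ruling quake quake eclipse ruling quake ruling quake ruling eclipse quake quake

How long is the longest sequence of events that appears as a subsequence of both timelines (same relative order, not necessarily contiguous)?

9

Pick quake at source A[1]=source B[1] → quake at source A[2]=source B[3] → quake at source A[3]=source B[4] → quake at source A[4]=source B[7] → quake at source A[5]=source B[9] → ruling at source A[8]=source B[10] → eclipse at source A[9]=source B[11] → quake at source A[10]=source B[12] → quake at source A[11]=source B[13]; all 9 events appear in both, in order, and the DP table's final entry dp[11][13] is also 9, so no common subsequence is longer.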